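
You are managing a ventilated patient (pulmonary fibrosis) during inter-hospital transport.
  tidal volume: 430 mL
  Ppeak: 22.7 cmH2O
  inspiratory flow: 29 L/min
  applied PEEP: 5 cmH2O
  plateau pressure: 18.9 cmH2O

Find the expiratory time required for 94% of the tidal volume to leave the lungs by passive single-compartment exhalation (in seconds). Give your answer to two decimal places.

Flow: 29 L/min ÷ 60 = 0.4833 L/s.
R = (PIP − Pplat)/V̇ = (22.7 − 18.9) / 0.4833 = 3.8/0.4833 = 7.863 cmH2O·s/L.
C = Vt/(Pplat − PEEP) = 430.0 / (18.9 − 5) = 430.0/13.9 = 30.935 mL/cmH2O.
τ = R × C = 7.863 × 0.03094 L/cmH2O = 0.2433 s.
t = −τ·ln(1 − 0.94) = −0.2433·ln(0.06) = 0.6845 s.

0.68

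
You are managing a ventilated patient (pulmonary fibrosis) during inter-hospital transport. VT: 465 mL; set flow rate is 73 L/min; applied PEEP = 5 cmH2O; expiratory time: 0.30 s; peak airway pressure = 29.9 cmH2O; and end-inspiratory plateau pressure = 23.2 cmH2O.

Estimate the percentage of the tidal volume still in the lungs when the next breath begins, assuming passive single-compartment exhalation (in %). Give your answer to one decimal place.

11.9

Flow: 73 L/min ÷ 60 = 1.2167 L/s.
R = (PIP − Pplat)/V̇ = (29.9 − 23.2) / 1.2167 = 6.7/1.2167 = 5.507 cmH2O·s/L.
C = Vt/(Pplat − PEEP) = 465.0 / (23.2 − 5) = 465.0/18.2 = 25.549 mL/cmH2O.
τ = R × C = 5.507 × 0.02555 L/cmH2O = 0.1407 s.
Fraction remaining at end-expiration = e^(−Te/τ) = e^(−0.30/0.1407) = 0.1186 → 11.86%.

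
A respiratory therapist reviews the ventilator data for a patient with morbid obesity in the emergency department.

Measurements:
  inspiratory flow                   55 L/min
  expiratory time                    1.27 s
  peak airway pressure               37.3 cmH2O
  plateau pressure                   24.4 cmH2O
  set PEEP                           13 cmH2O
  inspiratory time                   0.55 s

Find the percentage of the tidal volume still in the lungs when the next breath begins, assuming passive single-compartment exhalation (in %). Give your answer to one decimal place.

13.0

Flow: 55 L/min ÷ 60 = 0.9167 L/s.
Vt = flow × Ti = 0.9167 L/s × 0.55 s × 1000 mL/L = 504.19 mL.
R = (PIP − Pplat)/V̇ = (37.3 − 24.4) / 0.9167 = 12.9/0.9167 = 14.072 cmH2O·s/L.
C = Vt/(Pplat − PEEP) = 504.19 / (24.4 − 13) = 504.19/11.4 = 44.227 mL/cmH2O.
τ = R × C = 14.072 × 0.04423 L/cmH2O = 0.6224 s.
Fraction remaining at end-expiration = e^(−Te/τ) = e^(−1.27/0.6224) = 0.13 → 13.0%.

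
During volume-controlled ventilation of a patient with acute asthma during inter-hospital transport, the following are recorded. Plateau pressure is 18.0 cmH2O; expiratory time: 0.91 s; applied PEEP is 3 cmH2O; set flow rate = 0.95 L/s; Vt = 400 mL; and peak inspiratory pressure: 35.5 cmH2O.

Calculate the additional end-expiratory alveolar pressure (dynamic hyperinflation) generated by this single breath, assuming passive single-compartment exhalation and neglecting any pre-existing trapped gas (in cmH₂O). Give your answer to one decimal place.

R = (PIP − Pplat)/V̇ = (35.5 − 18.0) / 0.95 = 17.5/0.95 = 18.421 cmH2O·s/L.
C = Vt/(Pplat − PEEP) = 400.0 / (18.0 − 3) = 400.0/15.0 = 26.667 mL/cmH2O.
τ = R × C = 18.421 × 0.02667 L/cmH2O = 0.4913 s.
Fraction remaining = e^(−Te/τ) = e^(−0.91/0.4913) = 0.1569; trapped volume = 400.0 × 0.1569 = 62.76 mL.
Additional alveolar pressure from trapping ≈ V_trapped / C = 62.76 / 26.667 = 2.353 cmH2O.

2.4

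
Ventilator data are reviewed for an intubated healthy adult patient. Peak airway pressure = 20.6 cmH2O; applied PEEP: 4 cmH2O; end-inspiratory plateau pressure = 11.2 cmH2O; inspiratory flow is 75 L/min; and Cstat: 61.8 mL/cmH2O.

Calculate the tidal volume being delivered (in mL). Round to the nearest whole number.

445

Vt = Cstat × (Pplat − PEEP) = 61.8 × (11.2 − 4) = 61.8 × 7.2 = 444.96 mL.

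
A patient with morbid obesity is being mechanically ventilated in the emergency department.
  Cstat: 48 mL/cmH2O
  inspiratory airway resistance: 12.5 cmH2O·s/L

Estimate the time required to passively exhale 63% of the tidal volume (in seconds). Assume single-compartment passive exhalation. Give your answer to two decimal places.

0.60

τ = R × C = 12.5 × 48 mL/cmH2O = 12.5 × 0.048 L/cmH2O = 0.6 s.
Exhaled fraction f = 1 − e^(−t/τ) → t = −τ·ln(1 − f) = −0.6·ln(0.37) = 0.5966 s.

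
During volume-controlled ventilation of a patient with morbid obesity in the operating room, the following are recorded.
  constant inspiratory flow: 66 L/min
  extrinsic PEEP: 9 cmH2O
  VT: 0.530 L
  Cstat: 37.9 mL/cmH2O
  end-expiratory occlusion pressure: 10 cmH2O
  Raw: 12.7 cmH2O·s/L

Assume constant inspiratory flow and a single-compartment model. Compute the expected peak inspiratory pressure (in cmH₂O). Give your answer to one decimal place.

Flow: 66 L/min ÷ 60 = 1.1 L/s.
Total PEEP = 10 cmH2O (set 9 + intrinsic 1); this is the baseline alveolar pressure.
Equation of motion (constant flow): PIP = Vt/C + R·V̇ + PEEP.
PIP = 530/37.9 + 12.7×1.1 + 10 = 13.984 + 13.97 + 10 = 37.954 cmH2O.

38.0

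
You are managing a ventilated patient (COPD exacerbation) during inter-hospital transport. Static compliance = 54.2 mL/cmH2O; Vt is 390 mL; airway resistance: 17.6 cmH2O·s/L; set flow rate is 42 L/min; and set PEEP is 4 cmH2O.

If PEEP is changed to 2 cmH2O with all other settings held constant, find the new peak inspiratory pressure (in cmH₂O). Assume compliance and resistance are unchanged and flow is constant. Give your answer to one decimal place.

Flow: 42 L/min ÷ 60 = 0.7 L/s.
PIP = Vt/C + R·V̇ + PEEP (constant-flow equation of motion).
Only the baseline term changes: ΔPIP = ΔPEEP = 2 − 4 = -2.0 cmH2O.
Original PIP = 390/54.2 + 17.6×0.7 + 4 = 23.516 cmH2O; new PIP = 23.516 + (-2.0) = 21.516 cmH2O.

21.5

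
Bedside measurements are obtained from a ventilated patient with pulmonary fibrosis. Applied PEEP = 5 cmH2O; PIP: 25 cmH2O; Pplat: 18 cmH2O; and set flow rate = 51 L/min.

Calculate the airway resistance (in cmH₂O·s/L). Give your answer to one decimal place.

8.2

Flow: 51 L/min ÷ 60 = 0.85 L/s.
Raw = (PIP − Pplat) / flow = (25 − 18) / 0.85 = 7.0 / 0.85 = 8.235 cmH2O·s/L.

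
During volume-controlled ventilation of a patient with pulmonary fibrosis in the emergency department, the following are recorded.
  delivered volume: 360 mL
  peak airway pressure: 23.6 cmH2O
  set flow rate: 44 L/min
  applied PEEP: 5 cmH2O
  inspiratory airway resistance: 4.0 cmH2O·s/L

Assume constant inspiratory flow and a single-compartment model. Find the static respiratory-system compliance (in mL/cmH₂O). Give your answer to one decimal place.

23.0

Flow: 44 L/min ÷ 60 = 0.7333 L/s.
Equation of motion (constant flow): PIP = Vt/C + R·V̇ + PEEP.
Vt/C = PIP − R·V̇ − PEEP = 23.6 − 4.0×0.7333 − 5 = 23.6 − 2.933 − 5 = 15.667 cmH2O.
C = Vt / 15.667 = 360 / 15.667 = 22.978 mL/cmH2O.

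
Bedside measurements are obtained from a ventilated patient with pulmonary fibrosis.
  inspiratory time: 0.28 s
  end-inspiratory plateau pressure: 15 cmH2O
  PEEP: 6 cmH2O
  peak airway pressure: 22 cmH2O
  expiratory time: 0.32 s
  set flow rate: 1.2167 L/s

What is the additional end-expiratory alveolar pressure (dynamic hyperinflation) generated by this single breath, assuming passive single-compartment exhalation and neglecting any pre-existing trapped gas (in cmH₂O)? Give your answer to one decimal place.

Vt = flow × Ti = 1.2167 L/s × 0.28 s × 1000 mL/L = 340.68 mL.
R = (PIP − Pplat)/V̇ = (22 − 15) / 1.2167 = 7.0/1.2167 = 5.753 cmH2O·s/L.
C = Vt/(Pplat − PEEP) = 340.68 / (15 − 6) = 340.68/9.0 = 37.853 mL/cmH2O.
τ = R × C = 5.753 × 0.03785 L/cmH2O = 0.2178 s.
Fraction remaining = e^(−Te/τ) = e^(−0.32/0.2178) = 0.2301; trapped volume = 340.68 × 0.2301 = 78.39 mL.
Additional alveolar pressure from trapping ≈ V_trapped / C = 78.39 / 37.853 = 2.071 cmH2O.

2.1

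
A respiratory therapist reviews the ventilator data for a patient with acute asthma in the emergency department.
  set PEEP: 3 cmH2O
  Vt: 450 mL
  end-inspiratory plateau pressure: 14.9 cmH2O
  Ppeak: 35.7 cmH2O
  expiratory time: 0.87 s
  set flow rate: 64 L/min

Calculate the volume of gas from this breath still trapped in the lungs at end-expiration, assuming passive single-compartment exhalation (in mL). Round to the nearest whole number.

138

Flow: 64 L/min ÷ 60 = 1.0667 L/s.
R = (PIP − Pplat)/V̇ = (35.7 − 14.9) / 1.0667 = 20.8/1.0667 = 19.499 cmH2O·s/L.
C = Vt/(Pplat − PEEP) = 450.0 / (14.9 − 3) = 450.0/11.9 = 37.815 mL/cmH2O.
τ = R × C = 19.499 × 0.03782 L/cmH2O = 0.7375 s.
Fraction remaining = e^(−Te/τ) = e^(−0.87/0.7375) = 0.3074.
Trapped volume = 450.0 × 0.3074 = 138.33 mL.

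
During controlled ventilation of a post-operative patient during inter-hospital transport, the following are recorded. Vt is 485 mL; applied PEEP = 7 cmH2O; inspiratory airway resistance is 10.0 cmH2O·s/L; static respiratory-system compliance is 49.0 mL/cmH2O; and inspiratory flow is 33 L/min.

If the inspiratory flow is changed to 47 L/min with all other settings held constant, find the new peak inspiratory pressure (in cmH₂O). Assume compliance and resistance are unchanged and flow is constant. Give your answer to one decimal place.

24.7

Flow: 33 L/min ÷ 60 = 0.55 L/s.
New flow: 47 L/min ÷ 60 = 0.7833 L/s.
PIP = Vt/C + R·V̇ + PEEP (constant-flow equation of motion).
Only the resistive term changes: ΔPIP = R × ΔV̇ = 10.0 × (0.7833 − 0.55) = 10.0 × 0.2333 = 2.333 cmH2O.
Original PIP = 485/49.0 + 10.0×0.55 + 7 = 22.398 cmH2O; new PIP = 22.398 + (2.333) = 24.731 cmH2O.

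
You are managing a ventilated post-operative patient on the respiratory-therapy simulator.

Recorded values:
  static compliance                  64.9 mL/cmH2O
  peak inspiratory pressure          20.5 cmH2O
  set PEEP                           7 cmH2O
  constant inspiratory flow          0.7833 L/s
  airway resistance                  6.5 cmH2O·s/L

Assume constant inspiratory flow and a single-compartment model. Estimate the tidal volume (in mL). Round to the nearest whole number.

Equation of motion (constant flow): PIP = Vt/C + R·V̇ + PEEP.
Vt/C = PIP − R·V̇ − PEEP = 20.5 − 5.091 − 7 = 8.409 cmH2O.
Vt = C × 8.409 = 64.9 × 8.409 = 545.74 mL.

546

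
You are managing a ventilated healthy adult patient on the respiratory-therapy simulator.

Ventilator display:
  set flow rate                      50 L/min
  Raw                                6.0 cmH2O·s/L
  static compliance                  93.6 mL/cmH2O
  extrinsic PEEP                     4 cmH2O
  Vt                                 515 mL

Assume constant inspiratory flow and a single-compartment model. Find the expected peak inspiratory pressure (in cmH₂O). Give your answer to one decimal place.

Flow: 50 L/min ÷ 60 = 0.8333 L/s.
Equation of motion (constant flow): PIP = Vt/C + R·V̇ + PEEP.
PIP = 515/93.6 + 6.0×0.8333 + 4 = 5.502 + 5.0 + 4 = 14.502 cmH2O.

14.5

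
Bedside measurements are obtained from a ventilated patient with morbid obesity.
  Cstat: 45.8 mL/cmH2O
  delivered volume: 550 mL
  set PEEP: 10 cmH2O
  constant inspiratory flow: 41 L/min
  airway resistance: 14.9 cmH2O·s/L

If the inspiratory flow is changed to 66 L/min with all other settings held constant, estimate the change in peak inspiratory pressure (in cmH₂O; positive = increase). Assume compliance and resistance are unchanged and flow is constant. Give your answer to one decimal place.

6.2

Flow: 41 L/min ÷ 60 = 0.6833 L/s.
New flow: 66 L/min ÷ 60 = 1.1 L/s.
PIP = Vt/C + R·V̇ + PEEP (constant-flow equation of motion).
Only the resistive term changes: ΔPIP = R × ΔV̇ = 14.9 × (1.1 − 0.6833) = 14.9 × 0.4167 = 6.209 cmH2O.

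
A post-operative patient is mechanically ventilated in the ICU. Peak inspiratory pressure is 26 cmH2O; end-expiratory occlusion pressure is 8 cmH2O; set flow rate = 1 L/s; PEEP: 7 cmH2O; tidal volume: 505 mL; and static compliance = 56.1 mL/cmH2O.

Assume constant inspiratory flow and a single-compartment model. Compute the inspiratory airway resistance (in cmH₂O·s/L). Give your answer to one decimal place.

9.0

Total PEEP = 8 cmH2O (set 7 + intrinsic 1); this is the baseline alveolar pressure.
Equation of motion (constant flow): PIP = Vt/C + R·V̇ + PEEP.
R·V̇ = PIP − Vt/C − PEEP = 26 − 505/56.1 − 8 = 26 − 9.002 − 8 = 8.998 cmH2O.
R = 8.998 / 1 = 8.998 cmH2O·s/L.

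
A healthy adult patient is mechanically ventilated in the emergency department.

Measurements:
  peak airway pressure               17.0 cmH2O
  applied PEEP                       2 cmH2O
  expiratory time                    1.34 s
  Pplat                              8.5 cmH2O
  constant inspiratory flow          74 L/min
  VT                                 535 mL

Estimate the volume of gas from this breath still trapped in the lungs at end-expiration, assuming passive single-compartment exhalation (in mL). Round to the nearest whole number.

Flow: 74 L/min ÷ 60 = 1.2333 L/s.
R = (PIP − Pplat)/V̇ = (17.0 − 8.5) / 1.2333 = 8.5/1.2333 = 6.892 cmH2O·s/L.
C = Vt/(Pplat − PEEP) = 535.0 / (8.5 − 2) = 535.0/6.5 = 82.308 mL/cmH2O.
τ = R × C = 6.892 × 0.08231 L/cmH2O = 0.5673 s.
Fraction remaining = e^(−Te/τ) = e^(−1.34/0.5673) = 0.09423.
Trapped volume = 535.0 × 0.09423 = 50.413 mL.

50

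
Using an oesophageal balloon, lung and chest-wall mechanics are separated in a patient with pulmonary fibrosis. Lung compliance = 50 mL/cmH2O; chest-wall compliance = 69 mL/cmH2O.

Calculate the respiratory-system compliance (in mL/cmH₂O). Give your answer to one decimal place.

29.0

Lung and chest wall are elastances in series: 1/Crs = 1/CL + 1/Ccw.
1/Crs = 1/50 + 1/69 = 0.03449.
Crs = 28.994 mL/cmH2O.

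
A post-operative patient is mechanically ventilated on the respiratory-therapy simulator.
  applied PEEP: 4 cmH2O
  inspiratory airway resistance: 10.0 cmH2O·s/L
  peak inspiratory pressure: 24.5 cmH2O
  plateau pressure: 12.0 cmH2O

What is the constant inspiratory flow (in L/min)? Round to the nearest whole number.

75

flow = (PIP − Pplat) / Raw = (24.5 − 12.0) / 10.0 = 1.25 L/s × 60 = 75.0 L/min.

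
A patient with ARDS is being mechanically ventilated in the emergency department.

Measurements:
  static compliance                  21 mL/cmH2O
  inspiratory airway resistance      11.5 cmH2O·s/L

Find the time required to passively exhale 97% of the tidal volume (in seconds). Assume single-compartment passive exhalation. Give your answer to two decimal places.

0.85

τ = R × C = 11.5 × 21 mL/cmH2O = 11.5 × 0.021 L/cmH2O = 0.2415 s.
Exhaled fraction f = 1 − e^(−t/τ) → t = −τ·ln(1 − f) = −0.2415·ln(0.03) = 0.8468 s.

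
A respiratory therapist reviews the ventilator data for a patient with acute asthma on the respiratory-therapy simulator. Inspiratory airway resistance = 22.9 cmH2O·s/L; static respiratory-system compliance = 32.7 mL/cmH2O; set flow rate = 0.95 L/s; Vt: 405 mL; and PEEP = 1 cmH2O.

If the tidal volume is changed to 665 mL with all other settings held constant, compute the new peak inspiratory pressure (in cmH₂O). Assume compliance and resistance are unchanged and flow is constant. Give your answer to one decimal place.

PIP = Vt/C + R·V̇ + PEEP (constant-flow equation of motion).
Only the elastic term changes: ΔPIP = ΔVt / C = (665 − 405) / 32.7 = 7.951 cmH2O.
Original PIP = 405/32.7 + 22.9×0.95 + 1 = 35.14 cmH2O; new PIP = 35.14 + (7.951) = 43.091 cmH2O.

43.1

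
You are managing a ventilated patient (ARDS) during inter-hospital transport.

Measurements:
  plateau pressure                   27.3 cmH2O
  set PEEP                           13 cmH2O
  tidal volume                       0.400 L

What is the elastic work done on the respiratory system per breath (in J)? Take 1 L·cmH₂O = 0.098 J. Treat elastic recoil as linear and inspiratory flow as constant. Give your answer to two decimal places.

Elastic work ≈ ½ × (Pplat − PEEP) × Vt = 0.5 × (27.3 − 13) × 0.400 L = 0.5 × 14.3 × 0.400 = 2.86 L·cmH2O.
× 0.098 J/(L·cmH2O) → 0.2803 J.

0.28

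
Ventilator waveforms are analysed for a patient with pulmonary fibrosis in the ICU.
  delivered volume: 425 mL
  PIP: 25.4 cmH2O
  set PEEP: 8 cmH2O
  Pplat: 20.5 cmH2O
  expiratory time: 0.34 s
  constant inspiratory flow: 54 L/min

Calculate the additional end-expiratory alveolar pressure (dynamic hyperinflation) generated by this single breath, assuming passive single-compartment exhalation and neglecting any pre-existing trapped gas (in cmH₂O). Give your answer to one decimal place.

Flow: 54 L/min ÷ 60 = 0.9 L/s.
R = (PIP − Pplat)/V̇ = (25.4 − 20.5) / 0.9 = 4.9/0.9 = 5.444 cmH2O·s/L.
C = Vt/(Pplat − PEEP) = 425.0 / (20.5 − 8) = 425.0/12.5 = 34.0 mL/cmH2O.
τ = R × C = 5.444 × 0.034 L/cmH2O = 0.1851 s.
Fraction remaining = e^(−Te/τ) = e^(−0.34/0.1851) = 0.1593; trapped volume = 425.0 × 0.1593 = 67.703 mL.
Additional alveolar pressure from trapping ≈ V_trapped / C = 67.703 / 34.0 = 1.991 cmH2O.

2.0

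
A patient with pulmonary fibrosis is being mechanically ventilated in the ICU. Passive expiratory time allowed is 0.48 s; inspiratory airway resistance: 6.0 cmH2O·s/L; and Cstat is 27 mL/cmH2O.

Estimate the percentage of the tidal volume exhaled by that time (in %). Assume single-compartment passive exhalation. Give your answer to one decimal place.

94.8

τ = R × C = 6.0 × 27 mL/cmH2O = 6.0 × 0.027 L/cmH2O = 0.162 s.
Passive exhalation: V(t)/V₀ = e^(−t/τ) = e^(−0.48/0.162) = 0.05167.
Fraction exhaled = 1 − 0.05167 = 0.9483 → 94.83%.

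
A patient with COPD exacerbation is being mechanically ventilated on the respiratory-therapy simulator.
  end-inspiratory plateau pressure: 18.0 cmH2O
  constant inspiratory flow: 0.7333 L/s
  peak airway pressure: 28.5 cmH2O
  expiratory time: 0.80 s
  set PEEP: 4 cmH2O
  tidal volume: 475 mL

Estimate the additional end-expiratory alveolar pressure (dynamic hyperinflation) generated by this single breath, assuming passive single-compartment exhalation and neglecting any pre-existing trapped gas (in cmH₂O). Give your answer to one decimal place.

R = (PIP − Pplat)/V̇ = (28.5 − 18.0) / 0.7333 = 10.5/0.7333 = 14.319 cmH2O·s/L.
C = Vt/(Pplat − PEEP) = 475.0 / (18.0 − 4) = 475.0/14.0 = 33.929 mL/cmH2O.
τ = R × C = 14.319 × 0.03393 L/cmH2O = 0.4858 s.
Fraction remaining = e^(−Te/τ) = e^(−0.80/0.4858) = 0.1927; trapped volume = 475.0 × 0.1927 = 91.533 mL.
Additional alveolar pressure from trapping ≈ V_trapped / C = 91.533 / 33.929 = 2.698 cmH2O.

2.7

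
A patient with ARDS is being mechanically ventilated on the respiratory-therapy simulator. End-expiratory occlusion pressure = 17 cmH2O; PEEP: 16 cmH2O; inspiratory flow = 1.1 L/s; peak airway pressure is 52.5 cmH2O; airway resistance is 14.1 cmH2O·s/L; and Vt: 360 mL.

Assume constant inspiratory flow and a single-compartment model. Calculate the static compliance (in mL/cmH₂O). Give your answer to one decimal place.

Total PEEP = 17 cmH2O (set 16 + intrinsic 1); this is the baseline alveolar pressure.
Equation of motion (constant flow): PIP = Vt/C + R·V̇ + PEEP.
Vt/C = PIP − R·V̇ − PEEP = 52.5 − 14.1×1.1 − 17 = 52.5 − 15.51 − 17 = 19.99 cmH2O.
C = Vt / 19.99 = 360 / 19.99 = 18.009 mL/cmH2O.

18.0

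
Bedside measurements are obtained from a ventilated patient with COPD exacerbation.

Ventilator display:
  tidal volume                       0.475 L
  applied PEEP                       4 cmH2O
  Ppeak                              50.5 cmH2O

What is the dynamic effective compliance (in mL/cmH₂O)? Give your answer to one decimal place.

10.2

Dynamic compliance = Vt / (PIP − PEEP) = 475 / (50.5 − 4) = 475 / 46.5 = 10.215 mL/cmH2O.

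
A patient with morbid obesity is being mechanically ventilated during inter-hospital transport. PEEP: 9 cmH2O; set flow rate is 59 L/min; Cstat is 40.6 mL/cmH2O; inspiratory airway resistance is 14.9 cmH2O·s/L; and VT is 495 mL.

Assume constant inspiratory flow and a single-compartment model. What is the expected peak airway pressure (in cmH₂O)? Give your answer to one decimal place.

Flow: 59 L/min ÷ 60 = 0.9833 L/s.
Equation of motion (constant flow): PIP = Vt/C + R·V̇ + PEEP.
PIP = 495/40.6 + 14.9×0.9833 + 9 = 12.192 + 14.651 + 9 = 35.843 cmH2O.

35.8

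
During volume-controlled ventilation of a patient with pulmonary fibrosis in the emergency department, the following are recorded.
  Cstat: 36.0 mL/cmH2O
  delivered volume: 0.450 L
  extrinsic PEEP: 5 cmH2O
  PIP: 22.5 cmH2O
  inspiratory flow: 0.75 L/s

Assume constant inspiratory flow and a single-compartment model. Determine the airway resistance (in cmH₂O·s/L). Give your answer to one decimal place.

6.7

Equation of motion (constant flow): PIP = Vt/C + R·V̇ + PEEP.
R·V̇ = PIP − Vt/C − PEEP = 22.5 − 450/36.0 − 5 = 22.5 − 12.5 − 5 = 5.0 cmH2O.
R = 5.0 / 0.75 = 6.667 cmH2O·s/L.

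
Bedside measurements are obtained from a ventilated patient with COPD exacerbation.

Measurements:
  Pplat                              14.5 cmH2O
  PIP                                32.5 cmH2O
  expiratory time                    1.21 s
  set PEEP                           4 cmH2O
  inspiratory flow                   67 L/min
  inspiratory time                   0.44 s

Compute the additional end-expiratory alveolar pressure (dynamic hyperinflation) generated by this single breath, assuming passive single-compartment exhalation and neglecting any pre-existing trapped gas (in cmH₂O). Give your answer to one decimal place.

Flow: 67 L/min ÷ 60 = 1.1167 L/s.
Vt = flow × Ti = 1.1167 L/s × 0.44 s × 1000 mL/L = 491.35 mL.
R = (PIP − Pplat)/V̇ = (32.5 − 14.5) / 1.1167 = 18.0/1.1167 = 16.119 cmH2O·s/L.
C = Vt/(Pplat − PEEP) = 491.35 / (14.5 − 4) = 491.35/10.5 = 46.795 mL/cmH2O.
τ = R × C = 16.119 × 0.0468 L/cmH2O = 0.7544 s.
Fraction remaining = e^(−Te/τ) = e^(−1.21/0.7544) = 0.2011; trapped volume = 491.35 × 0.2011 = 98.81 mL.
Additional alveolar pressure from trapping ≈ V_trapped / C = 98.81 / 46.795 = 2.112 cmH2O.

2.1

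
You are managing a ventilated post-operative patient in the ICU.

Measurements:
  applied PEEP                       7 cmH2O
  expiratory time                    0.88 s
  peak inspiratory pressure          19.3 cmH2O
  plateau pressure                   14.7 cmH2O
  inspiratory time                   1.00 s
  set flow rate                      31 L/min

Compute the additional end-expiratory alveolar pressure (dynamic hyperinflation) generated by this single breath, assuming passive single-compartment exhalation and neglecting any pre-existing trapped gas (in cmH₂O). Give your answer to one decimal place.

Flow: 31 L/min ÷ 60 = 0.5167 L/s.
Vt = flow × Ti = 0.5167 L/s × 1.00 s × 1000 mL/L = 516.7 mL.
R = (PIP − Pplat)/V̇ = (19.3 − 14.7) / 0.5167 = 4.6/0.5167 = 8.903 cmH2O·s/L.
C = Vt/(Pplat − PEEP) = 516.7 / (14.7 − 7) = 516.7/7.7 = 67.104 mL/cmH2O.
τ = R × C = 8.903 × 0.0671 L/cmH2O = 0.5974 s.
Fraction remaining = e^(−Te/τ) = e^(−0.88/0.5974) = 0.2292; trapped volume = 516.7 × 0.2292 = 118.43 mL.
Additional alveolar pressure from trapping ≈ V_trapped / C = 118.43 / 67.104 = 1.765 cmH2O.

1.8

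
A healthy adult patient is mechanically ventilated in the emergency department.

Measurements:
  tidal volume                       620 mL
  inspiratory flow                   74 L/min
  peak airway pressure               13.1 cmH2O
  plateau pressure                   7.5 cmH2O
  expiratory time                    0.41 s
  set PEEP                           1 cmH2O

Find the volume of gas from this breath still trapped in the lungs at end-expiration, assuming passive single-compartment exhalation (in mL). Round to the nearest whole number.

Flow: 74 L/min ÷ 60 = 1.2333 L/s.
R = (PIP − Pplat)/V̇ = (13.1 − 7.5) / 1.2333 = 5.6/1.2333 = 4.541 cmH2O·s/L.
C = Vt/(Pplat − PEEP) = 620.0 / (7.5 − 1) = 620.0/6.5 = 95.385 mL/cmH2O.
τ = R × C = 4.541 × 0.09539 L/cmH2O = 0.4332 s.
Fraction remaining = e^(−Te/τ) = e^(−0.41/0.4332) = 0.3881.
Trapped volume = 620.0 × 0.3881 = 240.62 mL.

241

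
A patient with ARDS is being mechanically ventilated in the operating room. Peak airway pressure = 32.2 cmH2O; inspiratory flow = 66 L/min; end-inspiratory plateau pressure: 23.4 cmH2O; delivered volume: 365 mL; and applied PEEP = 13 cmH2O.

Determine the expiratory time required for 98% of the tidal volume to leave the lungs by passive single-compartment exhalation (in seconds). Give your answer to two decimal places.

1.10

Flow: 66 L/min ÷ 60 = 1.1 L/s.
R = (PIP − Pplat)/V̇ = (32.2 − 23.4) / 1.1 = 8.8/1.1 = 8.0 cmH2O·s/L.
C = Vt/(Pplat − PEEP) = 365.0 / (23.4 − 13) = 365.0/10.4 = 35.096 mL/cmH2O.
τ = R × C = 8.0 × 0.0351 L/cmH2O = 0.2808 s.
t = −τ·ln(1 − 0.98) = −0.2808·ln(0.02) = 1.098 s.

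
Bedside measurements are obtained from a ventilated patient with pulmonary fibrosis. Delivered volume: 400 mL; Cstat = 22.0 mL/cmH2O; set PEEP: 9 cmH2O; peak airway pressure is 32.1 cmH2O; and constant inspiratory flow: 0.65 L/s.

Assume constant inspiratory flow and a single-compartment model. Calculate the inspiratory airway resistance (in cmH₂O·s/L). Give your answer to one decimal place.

7.6

Equation of motion (constant flow): PIP = Vt/C + R·V̇ + PEEP.
R·V̇ = PIP − Vt/C − PEEP = 32.1 − 400/22.0 − 9 = 32.1 − 18.182 − 9 = 4.918 cmH2O.
R = 4.918 / 0.65 = 7.566 cmH2O·s/L.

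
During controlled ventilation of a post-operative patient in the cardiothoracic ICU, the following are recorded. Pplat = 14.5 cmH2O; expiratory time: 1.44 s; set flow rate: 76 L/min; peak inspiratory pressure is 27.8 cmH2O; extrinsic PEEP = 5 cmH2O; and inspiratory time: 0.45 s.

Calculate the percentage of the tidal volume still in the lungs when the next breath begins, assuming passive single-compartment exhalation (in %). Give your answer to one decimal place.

10.2

Flow: 76 L/min ÷ 60 = 1.2667 L/s.
Vt = flow × Ti = 1.2667 L/s × 0.45 s × 1000 mL/L = 570.02 mL.
R = (PIP − Pplat)/V̇ = (27.8 − 14.5) / 1.2667 = 13.3/1.2667 = 10.5 cmH2O·s/L.
C = Vt/(Pplat − PEEP) = 570.02 / (14.5 − 5) = 570.02/9.5 = 60.002 mL/cmH2O.
τ = R × C = 10.5 × 0.06 L/cmH2O = 0.63 s.
Fraction remaining at end-expiration = e^(−Te/τ) = e^(−1.44/0.63) = 0.1017 → 10.17%.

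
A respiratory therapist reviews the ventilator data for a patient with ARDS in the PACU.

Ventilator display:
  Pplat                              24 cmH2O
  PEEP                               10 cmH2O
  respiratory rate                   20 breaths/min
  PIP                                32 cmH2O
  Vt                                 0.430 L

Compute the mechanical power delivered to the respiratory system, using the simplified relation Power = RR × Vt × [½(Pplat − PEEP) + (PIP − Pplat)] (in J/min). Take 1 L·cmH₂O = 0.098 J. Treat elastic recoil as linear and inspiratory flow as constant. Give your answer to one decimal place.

Per-breath work = Vt × [½(Pplat−PEEP) + (PIP−Pplat)] = 0.430 × [0.5×14.0 + 8.0] = 0.430 × 15.0 = 6.45 L·cmH2O.
Power = 20 × 6.45 = 129.0 L·cmH2O/min.
× 0.098 J/(L·cmH2O) → 12.642 J/min.

12.6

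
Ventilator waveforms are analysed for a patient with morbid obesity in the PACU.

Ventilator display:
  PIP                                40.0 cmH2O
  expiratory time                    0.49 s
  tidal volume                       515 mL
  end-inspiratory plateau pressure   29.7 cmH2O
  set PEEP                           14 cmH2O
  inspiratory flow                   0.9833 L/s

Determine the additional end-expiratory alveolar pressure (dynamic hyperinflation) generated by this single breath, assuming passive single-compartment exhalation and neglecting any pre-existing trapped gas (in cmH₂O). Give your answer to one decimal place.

R = (PIP − Pplat)/V̇ = (40.0 − 29.7) / 0.9833 = 10.3/0.9833 = 10.475 cmH2O·s/L.
C = Vt/(Pplat − PEEP) = 515.0 / (29.7 − 14) = 515.0/15.7 = 32.803 mL/cmH2O.
τ = R × C = 10.475 × 0.0328 L/cmH2O = 0.3436 s.
Fraction remaining = e^(−Te/τ) = e^(−0.49/0.3436) = 0.2402; trapped volume = 515.0 × 0.2402 = 123.7 mL.
Additional alveolar pressure from trapping ≈ V_trapped / C = 123.7 / 32.803 = 3.771 cmH2O.

3.8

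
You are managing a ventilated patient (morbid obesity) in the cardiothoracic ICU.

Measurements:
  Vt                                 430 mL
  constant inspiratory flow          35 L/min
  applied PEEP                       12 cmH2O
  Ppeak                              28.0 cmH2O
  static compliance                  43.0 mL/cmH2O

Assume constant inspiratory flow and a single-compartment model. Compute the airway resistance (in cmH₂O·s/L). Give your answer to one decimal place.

10.3

Flow: 35 L/min ÷ 60 = 0.5833 L/s.
Equation of motion (constant flow): PIP = Vt/C + R·V̇ + PEEP.
R·V̇ = PIP − Vt/C − PEEP = 28.0 − 430/43.0 − 12 = 28.0 − 10.0 − 12 = 6.0 cmH2O.
R = 6.0 / 0.5833 = 10.286 cmH2O·s/L.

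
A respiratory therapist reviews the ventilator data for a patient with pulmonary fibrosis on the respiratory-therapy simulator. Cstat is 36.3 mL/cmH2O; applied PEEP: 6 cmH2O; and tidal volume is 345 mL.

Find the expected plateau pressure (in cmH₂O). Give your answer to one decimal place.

15.5

Pplat = PEEP + Vt / Cstat = 6 + 345 / 36.3 = 6 + 9.504 = 15.504 cmH2O.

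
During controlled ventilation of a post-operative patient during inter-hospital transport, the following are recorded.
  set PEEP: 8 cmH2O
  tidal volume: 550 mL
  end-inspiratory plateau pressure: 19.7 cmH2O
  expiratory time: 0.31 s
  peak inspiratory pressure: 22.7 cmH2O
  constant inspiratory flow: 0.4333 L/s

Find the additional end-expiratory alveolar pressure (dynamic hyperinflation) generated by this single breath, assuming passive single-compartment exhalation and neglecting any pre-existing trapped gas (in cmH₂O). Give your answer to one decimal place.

4.5

R = (PIP − Pplat)/V̇ = (22.7 − 19.7) / 0.4333 = 3.0/0.4333 = 6.924 cmH2O·s/L.
C = Vt/(Pplat − PEEP) = 550.0 / (19.7 − 8) = 550.0/11.7 = 47.009 mL/cmH2O.
τ = R × C = 6.924 × 0.04701 L/cmH2O = 0.3255 s.
Fraction remaining = e^(−Te/τ) = e^(−0.31/0.3255) = 0.3858; trapped volume = 550.0 × 0.3858 = 212.19 mL.
Additional alveolar pressure from trapping ≈ V_trapped / C = 212.19 / 47.009 = 4.514 cmH2O.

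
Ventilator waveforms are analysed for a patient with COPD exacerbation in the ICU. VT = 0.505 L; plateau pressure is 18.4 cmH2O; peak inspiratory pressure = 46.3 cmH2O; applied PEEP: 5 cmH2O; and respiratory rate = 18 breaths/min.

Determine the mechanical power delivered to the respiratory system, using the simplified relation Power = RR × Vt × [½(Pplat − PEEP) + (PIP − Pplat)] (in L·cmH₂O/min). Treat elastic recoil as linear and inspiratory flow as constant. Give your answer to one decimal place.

314.5

Per-breath work = Vt × [½(Pplat−PEEP) + (PIP−Pplat)] = 0.505 × [0.5×13.4 + 27.9] = 0.505 × 34.6 = 17.473 L·cmH2O.
Power = 18 × 17.473 = 314.51 L·cmH2O/min.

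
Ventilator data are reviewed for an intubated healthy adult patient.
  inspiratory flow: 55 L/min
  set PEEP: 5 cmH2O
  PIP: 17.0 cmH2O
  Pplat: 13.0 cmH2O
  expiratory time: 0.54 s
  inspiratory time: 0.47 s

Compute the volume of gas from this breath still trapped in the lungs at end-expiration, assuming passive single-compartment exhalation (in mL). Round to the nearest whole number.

Flow: 55 L/min ÷ 60 = 0.9167 L/s.
Vt = flow × Ti = 0.9167 L/s × 0.47 s × 1000 mL/L = 430.85 mL.
R = (PIP − Pplat)/V̇ = (17.0 − 13.0) / 0.9167 = 4.0/0.9167 = 4.363 cmH2O·s/L.
C = Vt/(Pplat − PEEP) = 430.85 / (13.0 − 5) = 430.85/8.0 = 53.856 mL/cmH2O.
τ = R × C = 4.363 × 0.05386 L/cmH2O = 0.235 s.
Fraction remaining = e^(−Te/τ) = e^(−0.54/0.235) = 0.1005.
Trapped volume = 430.85 × 0.1005 = 43.3 mL.

43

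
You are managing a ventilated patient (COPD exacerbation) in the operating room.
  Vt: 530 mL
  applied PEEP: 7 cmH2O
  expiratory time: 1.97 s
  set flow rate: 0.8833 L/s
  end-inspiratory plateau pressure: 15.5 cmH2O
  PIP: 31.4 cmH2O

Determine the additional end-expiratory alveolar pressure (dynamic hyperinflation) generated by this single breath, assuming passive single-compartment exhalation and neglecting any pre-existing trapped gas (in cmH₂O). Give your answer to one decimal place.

1.5

R = (PIP − Pplat)/V̇ = (31.4 − 15.5) / 0.8833 = 15.9/0.8833 = 18.001 cmH2O·s/L.
C = Vt/(Pplat − PEEP) = 530.0 / (15.5 − 7) = 530.0/8.5 = 62.353 mL/cmH2O.
τ = R × C = 18.001 × 0.06235 L/cmH2O = 1.122 s.
Fraction remaining = e^(−Te/τ) = e^(−1.97/1.122) = 0.1728; trapped volume = 530.0 × 0.1728 = 91.584 mL.
Additional alveolar pressure from trapping ≈ V_trapped / C = 91.584 / 62.353 = 1.469 cmH2O.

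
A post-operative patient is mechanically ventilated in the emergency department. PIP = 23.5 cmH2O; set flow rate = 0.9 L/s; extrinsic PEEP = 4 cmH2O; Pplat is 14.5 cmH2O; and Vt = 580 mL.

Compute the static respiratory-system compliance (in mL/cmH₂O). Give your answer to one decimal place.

55.2

Cstat = Vt / (Pplat − PEEP) = 580 / (14.5 − 4) = 580 / 10.5 = 55.238 mL/cmH2O.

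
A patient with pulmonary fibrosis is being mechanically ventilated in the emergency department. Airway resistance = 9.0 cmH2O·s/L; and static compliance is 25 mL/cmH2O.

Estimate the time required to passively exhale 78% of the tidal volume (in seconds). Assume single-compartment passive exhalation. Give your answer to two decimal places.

τ = R × C = 9.0 × 25 mL/cmH2O = 9.0 × 0.025 L/cmH2O = 0.225 s.
Exhaled fraction f = 1 − e^(−t/τ) → t = −τ·ln(1 − f) = −0.225·ln(0.22) = 0.3407 s.

0.34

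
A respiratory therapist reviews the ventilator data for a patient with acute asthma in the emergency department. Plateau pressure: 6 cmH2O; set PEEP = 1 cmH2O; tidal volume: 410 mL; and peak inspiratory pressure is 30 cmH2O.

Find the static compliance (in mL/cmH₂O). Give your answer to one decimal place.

Cstat = Vt / (Pplat − PEEP) = 410 / (6 − 1) = 410 / 5.0 = 82.0 mL/cmH2O.

82.0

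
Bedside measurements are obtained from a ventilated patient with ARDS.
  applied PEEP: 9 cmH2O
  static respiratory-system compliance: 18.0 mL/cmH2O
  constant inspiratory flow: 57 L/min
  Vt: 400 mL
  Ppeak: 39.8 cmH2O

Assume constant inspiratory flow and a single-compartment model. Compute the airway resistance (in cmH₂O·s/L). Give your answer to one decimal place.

Flow: 57 L/min ÷ 60 = 0.95 L/s.
Equation of motion (constant flow): PIP = Vt/C + R·V̇ + PEEP.
R·V̇ = PIP − Vt/C − PEEP = 39.8 − 400/18.0 − 9 = 39.8 − 22.222 − 9 = 8.578 cmH2O.
R = 8.578 / 0.95 = 9.029 cmH2O·s/L.

9.0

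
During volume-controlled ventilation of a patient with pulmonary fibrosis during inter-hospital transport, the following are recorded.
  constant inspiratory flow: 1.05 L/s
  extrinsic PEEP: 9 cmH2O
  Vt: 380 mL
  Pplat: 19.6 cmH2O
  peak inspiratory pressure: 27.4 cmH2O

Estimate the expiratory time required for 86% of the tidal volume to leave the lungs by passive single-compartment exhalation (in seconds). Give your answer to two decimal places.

R = (PIP − Pplat)/V̇ = (27.4 − 19.6) / 1.05 = 7.8/1.05 = 7.429 cmH2O·s/L.
C = Vt/(Pplat − PEEP) = 380.0 / (19.6 − 9) = 380.0/10.6 = 35.849 mL/cmH2O.
τ = R × C = 7.429 × 0.03585 L/cmH2O = 0.2663 s.
t = −τ·ln(1 − 0.86) = −0.2663·ln(0.14) = 0.5236 s.

0.52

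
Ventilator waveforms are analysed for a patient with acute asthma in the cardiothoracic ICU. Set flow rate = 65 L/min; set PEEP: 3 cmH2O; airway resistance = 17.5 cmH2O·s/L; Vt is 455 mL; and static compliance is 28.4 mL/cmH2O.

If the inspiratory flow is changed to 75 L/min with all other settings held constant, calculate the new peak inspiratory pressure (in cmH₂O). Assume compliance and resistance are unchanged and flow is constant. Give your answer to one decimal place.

Flow: 65 L/min ÷ 60 = 1.0833 L/s.
New flow: 75 L/min ÷ 60 = 1.25 L/s.
PIP = Vt/C + R·V̇ + PEEP (constant-flow equation of motion).
Only the resistive term changes: ΔPIP = R × ΔV̇ = 17.5 × (1.25 − 1.0833) = 17.5 × 0.1667 = 2.917 cmH2O.
Original PIP = 455/28.4 + 17.5×1.0833 + 3 = 37.979 cmH2O; new PIP = 37.979 + (2.917) = 40.896 cmH2O.

40.9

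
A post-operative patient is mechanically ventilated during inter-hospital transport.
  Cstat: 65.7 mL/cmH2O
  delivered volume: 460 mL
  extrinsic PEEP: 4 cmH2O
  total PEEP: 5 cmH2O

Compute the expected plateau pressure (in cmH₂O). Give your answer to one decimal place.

End-expiratory occlusion gives total PEEP = 5 cmH2O (intrinsic PEEP = 5 − 4 = 1). Use total PEEP for the elastic gradient.
Pplat = PEEPtotal + Vt / Cstat = 5 + 460 / 65.7 = 5 + 7.002 = 12.002 cmH2O.

12.0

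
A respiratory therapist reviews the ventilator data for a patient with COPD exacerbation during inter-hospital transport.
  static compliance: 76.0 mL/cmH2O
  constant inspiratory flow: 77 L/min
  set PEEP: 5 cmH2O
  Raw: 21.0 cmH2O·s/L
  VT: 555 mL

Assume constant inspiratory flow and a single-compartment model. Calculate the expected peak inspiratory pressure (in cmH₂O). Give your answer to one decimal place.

Flow: 77 L/min ÷ 60 = 1.2833 L/s.
Equation of motion (constant flow): PIP = Vt/C + R·V̇ + PEEP.
PIP = 555/76.0 + 21.0×1.2833 + 5 = 7.303 + 26.949 + 5 = 39.252 cmH2O.

39.3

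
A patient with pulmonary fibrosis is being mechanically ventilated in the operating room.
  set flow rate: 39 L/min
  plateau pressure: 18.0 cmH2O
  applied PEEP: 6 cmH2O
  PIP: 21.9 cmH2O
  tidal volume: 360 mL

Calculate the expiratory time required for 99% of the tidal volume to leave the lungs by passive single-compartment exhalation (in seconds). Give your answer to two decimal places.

Flow: 39 L/min ÷ 60 = 0.65 L/s.
R = (PIP − Pplat)/V̇ = (21.9 − 18.0) / 0.65 = 3.9/0.65 = 6.0 cmH2O·s/L.
C = Vt/(Pplat − PEEP) = 360.0 / (18.0 − 6) = 360.0/12.0 = 30.0 mL/cmH2O.
τ = R × C = 6.0 × 0.03 L/cmH2O = 0.18 s.
t = −τ·ln(1 − 0.99) = −0.18·ln(0.01) = 0.8289 s.

0.83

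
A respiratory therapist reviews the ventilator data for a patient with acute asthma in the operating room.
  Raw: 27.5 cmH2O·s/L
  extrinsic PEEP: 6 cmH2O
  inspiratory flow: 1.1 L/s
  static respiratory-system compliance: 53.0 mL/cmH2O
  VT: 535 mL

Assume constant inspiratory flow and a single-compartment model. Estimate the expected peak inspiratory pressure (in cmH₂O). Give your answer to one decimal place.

46.3

Equation of motion (constant flow): PIP = Vt/C + R·V̇ + PEEP.
PIP = 535/53.0 + 27.5×1.1 + 6 = 10.094 + 30.25 + 6 = 46.344 cmH2O.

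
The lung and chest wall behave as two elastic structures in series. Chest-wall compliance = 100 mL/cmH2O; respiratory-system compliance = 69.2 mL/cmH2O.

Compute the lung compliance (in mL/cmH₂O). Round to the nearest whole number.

1/CL = 1/Crs − 1/Ccw.
1/CL = 1/69.2 − 1/100 = 0.004451.
CL = 224.67 mL/cmH2O.

225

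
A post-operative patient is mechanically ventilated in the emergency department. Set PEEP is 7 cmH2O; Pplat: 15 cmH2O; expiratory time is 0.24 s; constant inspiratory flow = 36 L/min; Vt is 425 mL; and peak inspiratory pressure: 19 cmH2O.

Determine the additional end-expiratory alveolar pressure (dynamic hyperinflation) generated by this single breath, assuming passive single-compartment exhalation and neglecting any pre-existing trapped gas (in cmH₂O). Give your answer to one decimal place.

4.1

Flow: 36 L/min ÷ 60 = 0.6 L/s.
R = (PIP − Pplat)/V̇ = (19 − 15) / 0.6 = 4.0/0.6 = 6.667 cmH2O·s/L.
C = Vt/(Pplat − PEEP) = 425.0 / (15 − 7) = 425.0/8.0 = 53.125 mL/cmH2O.
τ = R × C = 6.667 × 0.05313 L/cmH2O = 0.3542 s.
Fraction remaining = e^(−Te/τ) = e^(−0.24/0.3542) = 0.5078; trapped volume = 425.0 × 0.5078 = 215.82 mL.
Additional alveolar pressure from trapping ≈ V_trapped / C = 215.82 / 53.125 = 4.062 cmH2O.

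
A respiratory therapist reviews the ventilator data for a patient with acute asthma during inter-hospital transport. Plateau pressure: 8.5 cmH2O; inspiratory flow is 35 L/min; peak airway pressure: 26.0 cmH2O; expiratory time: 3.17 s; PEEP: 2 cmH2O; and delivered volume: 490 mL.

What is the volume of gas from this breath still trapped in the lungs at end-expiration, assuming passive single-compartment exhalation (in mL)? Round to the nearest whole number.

Flow: 35 L/min ÷ 60 = 0.5833 L/s.
R = (PIP − Pplat)/V̇ = (26.0 − 8.5) / 0.5833 = 17.5/0.5833 = 30.002 cmH2O·s/L.
C = Vt/(Pplat − PEEP) = 490.0 / (8.5 − 2) = 490.0/6.5 = 75.385 mL/cmH2O.
τ = R × C = 30.002 × 0.07539 L/cmH2O = 2.262 s.
Fraction remaining = e^(−Te/τ) = e^(−3.17/2.262) = 0.2462.
Trapped volume = 490.0 × 0.2462 = 120.64 mL.

121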